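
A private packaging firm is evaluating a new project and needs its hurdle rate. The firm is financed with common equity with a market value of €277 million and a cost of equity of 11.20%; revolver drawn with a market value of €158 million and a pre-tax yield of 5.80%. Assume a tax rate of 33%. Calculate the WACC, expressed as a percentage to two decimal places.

8.54%

Total capital V = 277 + 158 = 435.
Equity: weight = 277/435 = 0.6368; cost = 11.2%.
Revolver drawn: weight = 158/435 = 0.3632; after-tax cost = 5.8% × (1 − 33%) = 3.8860%.
WACC = 0.6368 × 11.2000% + 0.3632 × 3.8860% = 8.5434%.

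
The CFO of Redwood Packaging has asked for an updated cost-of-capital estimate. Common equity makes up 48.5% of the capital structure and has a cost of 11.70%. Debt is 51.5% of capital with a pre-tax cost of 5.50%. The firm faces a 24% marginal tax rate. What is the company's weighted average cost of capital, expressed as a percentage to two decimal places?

7.83%

After-tax cost of debt = 5.5% × (1 − 24%) = 4.1800%.
WACC = 0.485 × 11.7000% + 0.515 × 4.1800% = 7.8272%.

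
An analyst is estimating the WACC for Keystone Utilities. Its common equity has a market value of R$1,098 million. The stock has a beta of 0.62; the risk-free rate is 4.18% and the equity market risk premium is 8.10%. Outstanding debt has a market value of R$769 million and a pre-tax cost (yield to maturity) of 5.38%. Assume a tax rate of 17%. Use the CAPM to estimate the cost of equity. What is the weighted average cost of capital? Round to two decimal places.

Cost of equity via CAPM: Re = 4.18% + 0.62 × 8.1% = 9.2020%.
Total capital V = 1098 + 769 = 1867.
Equity: weight = 1098/1867 = 0.5881; cost = 9.202%.
Debt: weight = 769/1867 = 0.4119; after-tax cost = 5.38% × (1 − 17%) = 4.4654%.
WACC = 0.5881 × 9.2020% + 0.4119 × 4.4654% = 7.2510%.

7.25%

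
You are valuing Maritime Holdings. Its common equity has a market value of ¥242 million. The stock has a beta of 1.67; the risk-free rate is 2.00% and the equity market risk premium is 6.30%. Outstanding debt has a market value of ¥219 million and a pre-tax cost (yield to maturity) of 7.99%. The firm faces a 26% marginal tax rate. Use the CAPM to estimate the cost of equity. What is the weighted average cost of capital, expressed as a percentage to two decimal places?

9.38%

Cost of equity via CAPM: Re = 2.0% + 1.67 × 6.3% = 12.5210%.
Total capital V = 242 + 219 = 461.
Equity: weight = 242/461 = 0.5249; cost = 12.521%.
Debt: weight = 219/461 = 0.4751; after-tax cost = 7.99% × (1 − 26%) = 5.9126%.
WACC = 0.5249 × 12.5210% + 0.4751 × 5.9126% = 9.3817%.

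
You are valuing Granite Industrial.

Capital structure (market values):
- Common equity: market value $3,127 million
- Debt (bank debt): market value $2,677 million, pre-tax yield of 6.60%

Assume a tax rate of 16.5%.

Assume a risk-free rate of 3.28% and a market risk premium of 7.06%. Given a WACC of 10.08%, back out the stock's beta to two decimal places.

1.52

Total capital V = 3127 + 2677 = 5804.
Equity weight = 3127/5804 = 0.5388.
Bank debt weight = 2677/5804 = 0.4612.
Debt contribution = 0.4612 × 6.6% × (1 − 16.5%) = 2.5419%.
Required equity contribution = 10.08% − 2.5419% = 7.5381%  ⇒  Re = 13.9915%.
CAPM: 13.9915% = 3.28% + β × 7.06%  ⇒  β = 1.5172.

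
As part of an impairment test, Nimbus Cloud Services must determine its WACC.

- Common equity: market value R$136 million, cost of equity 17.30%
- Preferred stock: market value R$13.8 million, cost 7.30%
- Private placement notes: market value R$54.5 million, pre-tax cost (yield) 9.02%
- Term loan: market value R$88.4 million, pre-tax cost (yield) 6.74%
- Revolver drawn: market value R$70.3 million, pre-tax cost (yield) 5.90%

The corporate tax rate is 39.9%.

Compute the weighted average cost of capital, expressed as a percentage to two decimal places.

9.25%

Total capital V = 136 + 13.8 + 54.5 + 88.4 + 70.3 = 363.
Equity: weight = 136/363 = 0.3747; cost = 17.3%.
Preferred: weight = 13.8/363 = 0.0380; cost = 7.3%.
Private placement notes: weight = 54.5/363 = 0.1501; after-tax cost = 9.02% × (1 − 39.9%) = 5.4210%.
Term loan: weight = 88.4/363 = 0.2435; after-tax cost = 6.74% × (1 − 39.9%) = 4.0507%.
Revolver drawn: weight = 70.3/363 = 0.1937; after-tax cost = 5.9% × (1 − 39.9%) = 3.5459%.
WACC = 0.3747 × 17.3000% + 0.0380 × 7.3000% + 0.1501 × 5.4210% + 0.2435 × 4.0507% + 0.1937 × 3.5459% = 9.2461%.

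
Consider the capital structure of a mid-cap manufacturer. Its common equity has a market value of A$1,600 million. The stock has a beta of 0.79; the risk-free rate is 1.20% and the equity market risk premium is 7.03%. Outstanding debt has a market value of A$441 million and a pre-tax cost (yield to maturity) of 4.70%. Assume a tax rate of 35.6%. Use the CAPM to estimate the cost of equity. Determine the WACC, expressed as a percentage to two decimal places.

5.95%

Cost of equity via CAPM: Re = 1.2% + 0.79 × 7.03% = 6.7537%.
Total capital V = 1600 + 441 = 2041.
Equity: weight = 1600/2041 = 0.7839; cost = 6.7537%.
Debt: weight = 441/2041 = 0.2161; after-tax cost = 4.7% × (1 − 35.6%) = 3.0268%.
WACC = 0.7839 × 6.7537% + 0.2161 × 3.0268% = 5.9484%.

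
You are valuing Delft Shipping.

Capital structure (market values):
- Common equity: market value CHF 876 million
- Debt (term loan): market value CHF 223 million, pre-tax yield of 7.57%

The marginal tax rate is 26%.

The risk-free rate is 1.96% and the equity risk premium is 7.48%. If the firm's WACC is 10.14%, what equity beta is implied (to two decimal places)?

1.25

Total capital V = 876 + 223 = 1099.
Equity weight = 876/1099 = 0.7971.
Term loan weight = 223/1099 = 0.2029.
Debt contribution = 0.2029 × 7.57% × (1 − 26%) = 1.1367%.
Required equity contribution = 10.14% − 1.1367% = 9.0033%  ⇒  Re = 11.2953%.
CAPM: 11.2953% = 1.96% + β × 7.48%  ⇒  β = 1.2480.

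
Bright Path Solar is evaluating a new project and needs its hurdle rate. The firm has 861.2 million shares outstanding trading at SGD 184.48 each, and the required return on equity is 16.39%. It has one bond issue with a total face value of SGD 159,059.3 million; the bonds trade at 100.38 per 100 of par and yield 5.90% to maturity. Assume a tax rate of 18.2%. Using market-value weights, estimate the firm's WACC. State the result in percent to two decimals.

10.59%

Market value of equity E = 184.48 × 861.2m = 158874.176m. Market value of debt D = 159059.3m × 100.38/100 = 159663.72534m.
Total capital V = 158874.176 + 159663.72534 = 318537.90134.
Equity: weight = 158874.176/318537.90134 = 0.4988; cost = 16.39%.
Bonds outstanding: weight = 159663.72534/318537.90134 = 0.5012; after-tax cost = 5.9% × (1 − 18.2%) = 4.8262%.
WACC = 0.4988 × 16.3900% + 0.5012 × 4.8262% = 10.5938%.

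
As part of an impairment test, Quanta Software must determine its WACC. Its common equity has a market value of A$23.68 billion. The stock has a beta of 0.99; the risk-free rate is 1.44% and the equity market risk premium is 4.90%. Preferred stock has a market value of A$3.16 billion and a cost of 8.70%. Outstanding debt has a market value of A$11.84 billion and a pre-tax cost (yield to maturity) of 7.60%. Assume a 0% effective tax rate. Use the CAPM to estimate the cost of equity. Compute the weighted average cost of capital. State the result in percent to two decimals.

Cost of equity via CAPM: Re = 1.44% + 0.99 × 4.9% = 6.2910%.
Total capital V = 23.68 + 3.16 + 11.84 = 38.68.
Equity: weight = 23.68/38.68 = 0.6122; cost = 6.291%.
Preferred: weight = 3.16/38.68 = 0.0817; cost = 8.7%.
Debt: weight = 11.84/38.68 = 0.3061; after-tax cost = 7.6% × (1 − 0%) = 7.6000%.
WACC = 0.6122 × 6.2910% + 0.0817 × 8.7000% + 0.3061 × 7.6000% = 6.8885%.

6.89%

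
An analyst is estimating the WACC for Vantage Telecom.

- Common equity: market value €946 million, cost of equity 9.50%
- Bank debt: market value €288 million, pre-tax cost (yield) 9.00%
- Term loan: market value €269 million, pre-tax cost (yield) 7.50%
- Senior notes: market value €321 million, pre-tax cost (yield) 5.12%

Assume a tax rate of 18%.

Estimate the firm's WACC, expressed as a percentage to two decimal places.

7.74%

Total capital V = 946 + 288 + 269 + 321 = 1824.
Equity: weight = 946/1824 = 0.5186; cost = 9.5%.
Bank debt: weight = 288/1824 = 0.1579; after-tax cost = 9% × (1 − 18%) = 7.3800%.
Term loan: weight = 269/1824 = 0.1475; after-tax cost = 7.5% × (1 − 18%) = 6.1500%.
Senior notes: weight = 321/1824 = 0.1760; after-tax cost = 5.12% × (1 − 18%) = 4.1984%.
WACC = 0.5186 × 9.5000% + 0.1579 × 7.3800% + 0.1475 × 6.1500% + 0.1760 × 4.1984% = 7.7382%.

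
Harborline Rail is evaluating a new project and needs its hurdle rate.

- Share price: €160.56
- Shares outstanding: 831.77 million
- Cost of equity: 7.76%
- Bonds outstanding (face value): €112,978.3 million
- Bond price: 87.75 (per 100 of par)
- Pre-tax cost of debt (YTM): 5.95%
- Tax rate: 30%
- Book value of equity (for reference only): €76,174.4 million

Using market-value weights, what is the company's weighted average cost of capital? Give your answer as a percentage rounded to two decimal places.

6.23%

Market value of equity E = 160.56 × 831.77m = 133548.9912m. Market value of debt D = 112978.3m × 87.75/100 = 99138.45825m.
Total capital V = 133548.9912 + 99138.45825 = 232687.44945.
Equity: weight = 133548.9912/232687.44945 = 0.5739; cost = 7.76%.
Bonds outstanding: weight = 99138.45825/232687.44945 = 0.4261; after-tax cost = 5.95% × (1 − 30%) = 4.1650%.
WACC = 0.5739 × 7.7600% + 0.4261 × 4.1650% = 6.2283%.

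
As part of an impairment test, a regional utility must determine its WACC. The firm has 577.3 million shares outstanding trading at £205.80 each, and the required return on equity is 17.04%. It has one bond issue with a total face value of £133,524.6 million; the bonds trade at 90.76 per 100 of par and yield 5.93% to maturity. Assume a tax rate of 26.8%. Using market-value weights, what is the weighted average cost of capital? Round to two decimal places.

Market value of equity E = 205.8 × 577.3m = 118808.34m. Market value of debt D = 133524.6m × 90.76/100 = 121186.92696m.
Total capital V = 118808.34 + 121186.92696 = 239995.26696.
Equity: weight = 118808.34/239995.26696 = 0.4950; cost = 17.04%.
Bonds outstanding: weight = 121186.92696/239995.26696 = 0.5050; after-tax cost = 5.93% × (1 − 26.8%) = 4.3408%.
WACC = 0.4950 × 17.0400% + 0.5050 × 4.3408% = 10.6274%.

10.63%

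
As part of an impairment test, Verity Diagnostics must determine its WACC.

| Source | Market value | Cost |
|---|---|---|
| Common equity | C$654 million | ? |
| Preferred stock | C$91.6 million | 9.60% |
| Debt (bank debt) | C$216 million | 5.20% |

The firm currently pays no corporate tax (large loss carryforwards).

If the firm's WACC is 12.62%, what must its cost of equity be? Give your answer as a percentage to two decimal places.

15.49%

Total capital V = 654 + 91.6 + 216 = 961.6.
Equity weight = 654/961.6 = 0.6801.
Preferred weight = 91.6/961.6 = 0.0953.
Bank debt weight = 216/961.6 = 0.2246.
Debt contribution = 0.2246 × 5.2% × (1 − 0%) = 1.1681%.
Preferred contribution = 0.0953 × 9.6% = 0.9145%.
Required equity contribution = 12.62% − 2.0825% = 10.5375%.
Re = 10.5375% / 0.6801 = 15.4936%.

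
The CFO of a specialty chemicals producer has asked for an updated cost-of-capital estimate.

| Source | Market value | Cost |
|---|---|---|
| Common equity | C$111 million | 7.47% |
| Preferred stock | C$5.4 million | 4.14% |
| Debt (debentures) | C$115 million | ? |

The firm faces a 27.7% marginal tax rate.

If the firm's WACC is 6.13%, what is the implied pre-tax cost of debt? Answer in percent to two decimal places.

Total capital V = 111 + 5.4 + 115 = 231.4.
Equity weight = 111/231.4 = 0.4797.
Preferred weight = 5.4/231.4 = 0.0233.
Debentures weight = 115/231.4 = 0.4970.
Equity contribution = 0.4797 × 7.47% = 3.5833%.
Preferred contribution = 0.0233 × 4.14% = 0.0966%.
Remaining for debt = 6.13% − 3.6799% = 2.4501%.
Rd × (1 − 27.7%) × 0.4970 = 2.4501%  ⇒  Rd = 6.8189%.

6.82%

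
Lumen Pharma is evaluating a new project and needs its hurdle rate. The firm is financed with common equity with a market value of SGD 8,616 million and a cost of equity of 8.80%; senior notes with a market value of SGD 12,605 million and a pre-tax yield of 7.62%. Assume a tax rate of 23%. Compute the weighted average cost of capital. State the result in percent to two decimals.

7.06%

Total capital V = 8616 + 12605 = 21221.
Equity: weight = 8616/21221 = 0.4060; cost = 8.8%.
Senior notes: weight = 12605/21221 = 0.5940; after-tax cost = 7.62% × (1 − 23%) = 5.8674%.
WACC = 0.4060 × 8.8000% + 0.5940 × 5.8674% = 7.0581%.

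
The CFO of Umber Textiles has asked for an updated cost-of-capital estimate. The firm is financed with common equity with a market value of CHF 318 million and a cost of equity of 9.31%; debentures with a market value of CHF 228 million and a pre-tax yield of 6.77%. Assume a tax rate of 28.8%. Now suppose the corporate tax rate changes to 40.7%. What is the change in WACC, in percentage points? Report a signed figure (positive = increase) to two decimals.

-0.34 pp

Current WACC:
Total capital V = 318 + 228 = 546.
Equity: weight = 318/546 = 0.5824; cost = 9.31%.
Debentures: weight = 228/546 = 0.4176; after-tax cost = 6.77% × (1 − 28.8%) = 4.8202%.
WACC = 0.5824 × 9.3100% + 0.4176 × 4.8202% = 7.4352%.
After the change:
Total capital V = 318 + 228 = 546.
Equity: weight = 318/546 = 0.5824; cost = 9.31%.
Debentures: weight = 228/546 = 0.4176; after-tax cost = 6.77% × (1 − 40.7%) = 4.0146%.
WACC = 0.5824 × 9.3100% + 0.4176 × 4.0146% = 7.0987%.
Change in WACC = 7.0987% − 7.4352% = -0.3364 pp.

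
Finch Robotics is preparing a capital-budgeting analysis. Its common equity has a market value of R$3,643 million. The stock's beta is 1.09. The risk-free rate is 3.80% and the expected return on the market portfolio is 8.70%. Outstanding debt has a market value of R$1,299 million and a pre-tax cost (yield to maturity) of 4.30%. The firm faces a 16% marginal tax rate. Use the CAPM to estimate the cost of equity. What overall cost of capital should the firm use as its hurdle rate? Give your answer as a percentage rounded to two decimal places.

7.69%

Market risk premium = 8.7% − 3.8% = 4.9%.
Cost of equity via CAPM: Re = 3.8% + 1.09 × 4.9% = 9.1410%.
Total capital V = 3643 + 1299 = 4942.
Equity: weight = 3643/4942 = 0.7372; cost = 9.141%.
Debt: weight = 1299/4942 = 0.2628; after-tax cost = 4.3% × (1 − 16%) = 3.6120%.
WACC = 0.7372 × 9.1410% + 0.2628 × 3.6120% = 7.6877%.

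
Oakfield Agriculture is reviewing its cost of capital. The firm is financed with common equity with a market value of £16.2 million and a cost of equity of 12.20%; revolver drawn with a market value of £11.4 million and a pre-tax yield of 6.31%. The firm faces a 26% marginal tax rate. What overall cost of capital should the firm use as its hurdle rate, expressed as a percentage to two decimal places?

9.09%

Total capital V = 16.2 + 11.4 = 27.6.
Equity: weight = 16.2/27.6 = 0.5870; cost = 12.2%.
Revolver drawn: weight = 11.4/27.6 = 0.4130; after-tax cost = 6.31% × (1 − 26%) = 4.6694%.
WACC = 0.5870 × 12.2000% + 0.4130 × 4.6694% = 9.0895%.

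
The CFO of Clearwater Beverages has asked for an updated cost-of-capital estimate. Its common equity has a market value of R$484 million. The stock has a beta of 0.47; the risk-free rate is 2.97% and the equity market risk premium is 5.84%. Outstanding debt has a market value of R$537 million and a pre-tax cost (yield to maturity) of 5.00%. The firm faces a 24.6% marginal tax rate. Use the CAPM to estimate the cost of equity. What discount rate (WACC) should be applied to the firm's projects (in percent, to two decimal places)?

Cost of equity via CAPM: Re = 2.97% + 0.47 × 5.84% = 5.7148%.
Total capital V = 484 + 537 = 1021.
Equity: weight = 484/1021 = 0.4740; cost = 5.7148%.
Debt: weight = 537/1021 = 0.5260; after-tax cost = 5% × (1 − 24.6%) = 3.7700%.
WACC = 0.4740 × 5.7148% + 0.5260 × 3.7700% = 4.6919%.

4.69%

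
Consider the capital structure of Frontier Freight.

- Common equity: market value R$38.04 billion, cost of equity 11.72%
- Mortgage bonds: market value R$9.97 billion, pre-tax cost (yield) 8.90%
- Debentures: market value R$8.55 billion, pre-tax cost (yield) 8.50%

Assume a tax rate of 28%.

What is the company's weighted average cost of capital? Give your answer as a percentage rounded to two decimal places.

Total capital V = 38.04 + 9.97 + 8.55 = 56.56.
Equity: weight = 38.04/56.56 = 0.6726; cost = 11.72%.
Mortgage bonds: weight = 9.97/56.56 = 0.1763; after-tax cost = 8.9% × (1 − 28%) = 6.4080%.
Debentures: weight = 8.55/56.56 = 0.1512; after-tax cost = 8.5% × (1 − 28%) = 6.1200%.
WACC = 0.6726 × 11.7200% + 0.1763 × 6.4080% + 0.1512 × 6.1200% = 9.9371%.

9.94%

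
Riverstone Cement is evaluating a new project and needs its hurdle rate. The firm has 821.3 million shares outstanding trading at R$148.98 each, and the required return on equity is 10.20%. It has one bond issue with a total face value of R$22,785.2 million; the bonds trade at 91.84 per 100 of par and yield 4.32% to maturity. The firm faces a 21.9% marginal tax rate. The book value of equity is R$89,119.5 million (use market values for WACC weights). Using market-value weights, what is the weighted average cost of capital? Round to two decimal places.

Market value of equity E = 148.98 × 821.3m = 122357.274m. Market value of debt D = 22785.2m × 91.84/100 = 20925.92768m.
Total capital V = 122357.274 + 20925.92768 = 143283.20168.
Equity: weight = 122357.274/143283.20168 = 0.8540; cost = 10.2%.
Bonds outstanding: weight = 20925.92768/143283.20168 = 0.1460; after-tax cost = 4.32% × (1 − 21.9%) = 3.3739%.
WACC = 0.8540 × 10.2000% + 0.1460 × 3.3739% = 9.2031%.

9.20%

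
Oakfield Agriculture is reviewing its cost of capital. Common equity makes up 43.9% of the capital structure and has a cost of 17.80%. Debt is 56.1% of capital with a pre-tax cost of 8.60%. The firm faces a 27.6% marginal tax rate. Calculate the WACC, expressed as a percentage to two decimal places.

11.31%

After-tax cost of debt = 8.6% × (1 − 27.6%) = 6.2264%.
WACC = 0.439 × 17.8000% + 0.561 × 6.2264% = 11.3072%.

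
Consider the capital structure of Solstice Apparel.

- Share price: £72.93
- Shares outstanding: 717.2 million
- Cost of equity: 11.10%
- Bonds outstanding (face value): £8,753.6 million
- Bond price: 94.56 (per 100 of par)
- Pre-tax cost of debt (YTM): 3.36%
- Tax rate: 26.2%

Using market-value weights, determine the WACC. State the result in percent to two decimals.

9.92%

Market value of equity E = 72.93 × 717.2m = 52305.396m. Market value of debt D = 8753.6m × 94.56/100 = 8277.40416m.
Total capital V = 52305.396 + 8277.40416 = 60582.80016.
Equity: weight = 52305.396/60582.80016 = 0.8634; cost = 11.1%.
Bonds outstanding: weight = 8277.40416/60582.80016 = 0.1366; after-tax cost = 3.36% × (1 − 26.2%) = 2.4797%.
WACC = 0.8634 × 11.1000% + 0.1366 × 2.4797% = 9.9222%.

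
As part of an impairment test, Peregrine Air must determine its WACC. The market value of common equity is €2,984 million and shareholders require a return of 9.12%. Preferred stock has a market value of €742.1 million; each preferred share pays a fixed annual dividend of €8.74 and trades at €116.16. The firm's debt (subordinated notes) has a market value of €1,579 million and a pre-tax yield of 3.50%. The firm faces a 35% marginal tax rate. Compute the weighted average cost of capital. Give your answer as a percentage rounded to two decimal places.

Cost of preferred: Rp = 8.74 / 116.16 = 7.5241%.
Total capital V = 2984 + 742.1 + 1579 = 5305.1.
Equity: weight = 2984/5305.1 = 0.5625; cost = 9.12%.
Preferred: weight = 742.1/5305.1 = 0.1399; cost = 7.5241%.
Subordinated notes: weight = 1579/5305.1 = 0.2976; after-tax cost = 3.5% × (1 − 35%) = 2.2750%.
WACC = 0.5625 × 9.1200% + 0.1399 × 7.5241% + 0.2976 × 2.2750% = 6.8594%.

6.86%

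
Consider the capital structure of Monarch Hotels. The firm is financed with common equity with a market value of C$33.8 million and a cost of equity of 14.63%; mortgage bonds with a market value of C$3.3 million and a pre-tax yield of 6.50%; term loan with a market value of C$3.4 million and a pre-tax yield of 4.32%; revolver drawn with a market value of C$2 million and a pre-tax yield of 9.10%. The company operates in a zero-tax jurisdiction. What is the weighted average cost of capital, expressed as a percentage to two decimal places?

12.91%

Total capital V = 33.8 + 3.3 + 3.4 + 2 = 42.5.
Equity: weight = 33.8/42.5 = 0.7953; cost = 14.63%.
Mortgage bonds: weight = 3.3/42.5 = 0.0776; after-tax cost = 6.5% × (1 − 0%) = 6.5000%.
Term loan: weight = 3.4/42.5 = 0.0800; after-tax cost = 4.32% × (1 − 0%) = 4.3200%.
Revolver drawn: weight = 2/42.5 = 0.0471; after-tax cost = 9.1% × (1 − 0%) = 9.1000%.
WACC = 0.7953 × 14.6300% + 0.0776 × 6.5000% + 0.0800 × 4.3200% + 0.0471 × 9.1000% = 12.9137%.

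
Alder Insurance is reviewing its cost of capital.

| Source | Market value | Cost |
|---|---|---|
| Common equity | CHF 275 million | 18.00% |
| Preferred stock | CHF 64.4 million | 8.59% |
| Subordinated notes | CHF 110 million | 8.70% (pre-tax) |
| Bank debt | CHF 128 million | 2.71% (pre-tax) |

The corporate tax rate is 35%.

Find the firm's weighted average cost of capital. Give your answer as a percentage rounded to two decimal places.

Total capital V = 275 + 64.4 + 110 + 128 = 577.4.
Equity: weight = 275/577.4 = 0.4763; cost = 18%.
Preferred: weight = 64.4/577.4 = 0.1115; cost = 8.59%.
Subordinated notes: weight = 110/577.4 = 0.1905; after-tax cost = 8.7% × (1 − 35%) = 5.6550%.
Bank debt: weight = 128/577.4 = 0.2217; after-tax cost = 2.71% × (1 − 35%) = 1.7615%.
WACC = 0.4763 × 18.0000% + 0.1115 × 8.5900% + 0.1905 × 5.6550% + 0.2217 × 1.7615% = 10.9988%.

11.00%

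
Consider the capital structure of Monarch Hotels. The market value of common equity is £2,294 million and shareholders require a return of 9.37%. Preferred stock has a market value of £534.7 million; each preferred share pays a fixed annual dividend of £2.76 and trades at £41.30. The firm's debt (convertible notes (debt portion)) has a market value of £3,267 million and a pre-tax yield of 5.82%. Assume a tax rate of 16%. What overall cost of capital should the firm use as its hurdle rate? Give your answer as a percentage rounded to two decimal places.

6.73%

Cost of preferred: Rp = 2.76 / 41.3 = 6.6828%.
Total capital V = 2294 + 534.7 + 3267 = 6095.7.
Equity: weight = 2294/6095.7 = 0.3763; cost = 9.37%.
Preferred: weight = 534.7/6095.7 = 0.0877; cost = 6.6828%.
Convertible notes (debt portion): weight = 3267/6095.7 = 0.5360; after-tax cost = 5.82% × (1 − 16%) = 4.8888%.
WACC = 0.3763 × 9.3700% + 0.0877 × 6.6828% + 0.5360 × 4.8888% = 6.7326%.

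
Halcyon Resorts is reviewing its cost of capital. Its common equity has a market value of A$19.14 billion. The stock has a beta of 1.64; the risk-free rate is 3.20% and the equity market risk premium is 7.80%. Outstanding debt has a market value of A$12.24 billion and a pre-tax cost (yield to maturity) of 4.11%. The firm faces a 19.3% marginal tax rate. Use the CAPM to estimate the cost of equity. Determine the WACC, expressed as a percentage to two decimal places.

Cost of equity via CAPM: Re = 3.2% + 1.64 × 7.8% = 15.9920%.
Total capital V = 19.14 + 12.24 = 31.38.
Equity: weight = 19.14/31.38 = 0.6099; cost = 15.992%.
Debt: weight = 12.24/31.38 = 0.3901; after-tax cost = 4.11% × (1 − 19.3%) = 3.3168%.
WACC = 0.6099 × 15.9920% + 0.3901 × 3.3168% = 11.0479%.

11.05%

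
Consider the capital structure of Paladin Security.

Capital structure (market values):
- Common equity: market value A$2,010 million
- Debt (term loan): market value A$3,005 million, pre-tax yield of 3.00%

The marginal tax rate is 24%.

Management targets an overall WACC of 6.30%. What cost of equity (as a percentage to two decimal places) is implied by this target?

12.31%

Total capital V = 2010 + 3005 = 5015.
Equity weight = 2010/5015 = 0.4008.
Term loan weight = 3005/5015 = 0.5992.
Debt contribution = 0.5992 × 3% × (1 − 24%) = 1.3662%.
Required equity contribution = 6.3% − 1.3662% = 4.9338%.
Re = 4.9338% / 0.4008 = 12.3100%.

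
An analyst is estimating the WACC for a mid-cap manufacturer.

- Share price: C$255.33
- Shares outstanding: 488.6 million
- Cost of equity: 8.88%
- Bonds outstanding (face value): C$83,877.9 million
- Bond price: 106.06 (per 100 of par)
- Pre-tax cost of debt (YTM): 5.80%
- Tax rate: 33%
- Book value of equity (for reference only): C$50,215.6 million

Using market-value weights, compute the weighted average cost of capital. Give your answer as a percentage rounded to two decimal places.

6.80%

Market value of equity E = 255.33 × 488.6m = 124754.238m. Market value of debt D = 83877.9m × 106.06/100 = 88960.90074m.
Total capital V = 124754.238 + 88960.90074 = 213715.13874.
Equity: weight = 124754.238/213715.13874 = 0.5837; cost = 8.88%.
Bonds outstanding: weight = 88960.90074/213715.13874 = 0.4163; after-tax cost = 5.8% × (1 − 33%) = 3.8860%.
WACC = 0.5837 × 8.8800% + 0.4163 × 3.8860% = 6.8012%.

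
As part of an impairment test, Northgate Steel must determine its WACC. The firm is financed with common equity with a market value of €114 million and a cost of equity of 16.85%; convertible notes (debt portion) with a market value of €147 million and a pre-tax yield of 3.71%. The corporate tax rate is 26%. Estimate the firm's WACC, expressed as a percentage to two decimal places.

Total capital V = 114 + 147 = 261.
Equity: weight = 114/261 = 0.4368; cost = 16.85%.
Convertible notes (debt portion): weight = 147/261 = 0.5632; after-tax cost = 3.71% × (1 − 26%) = 2.7454%.
WACC = 0.4368 × 16.8500% + 0.5632 × 2.7454% = 8.9060%.

8.91%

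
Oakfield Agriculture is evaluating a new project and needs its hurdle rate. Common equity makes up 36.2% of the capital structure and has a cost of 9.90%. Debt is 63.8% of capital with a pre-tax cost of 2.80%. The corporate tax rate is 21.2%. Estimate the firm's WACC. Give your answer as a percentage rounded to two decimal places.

After-tax cost of debt = 2.8% × (1 − 21.2%) = 2.2064%.
WACC = 0.362 × 9.9000% + 0.638 × 2.2064% = 4.9915%.

4.99%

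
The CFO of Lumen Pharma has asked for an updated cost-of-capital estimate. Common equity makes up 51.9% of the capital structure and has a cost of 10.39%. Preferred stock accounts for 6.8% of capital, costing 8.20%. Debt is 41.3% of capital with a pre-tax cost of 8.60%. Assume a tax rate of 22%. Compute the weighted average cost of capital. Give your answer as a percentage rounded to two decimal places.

8.72%

After-tax cost of debt = 8.6% × (1 − 22%) = 6.7080%.
WACC = 0.519 × 10.3900% + 0.068 × 8.2000% + 0.413 × 6.7080% = 8.7204%.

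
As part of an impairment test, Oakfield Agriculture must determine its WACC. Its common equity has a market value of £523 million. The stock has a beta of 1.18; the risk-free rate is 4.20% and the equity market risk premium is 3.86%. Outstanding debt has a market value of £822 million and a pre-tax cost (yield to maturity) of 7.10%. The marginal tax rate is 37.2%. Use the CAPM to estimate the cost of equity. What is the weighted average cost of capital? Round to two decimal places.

Cost of equity via CAPM: Re = 4.2% + 1.18 × 3.86% = 8.7548%.
Total capital V = 523 + 822 = 1345.
Equity: weight = 523/1345 = 0.3888; cost = 8.7548%.
Debt: weight = 822/1345 = 0.6112; after-tax cost = 7.1% × (1 − 37.2%) = 4.4588%.
WACC = 0.3888 × 8.7548% + 0.6112 × 4.4588% = 6.1293%.

6.13%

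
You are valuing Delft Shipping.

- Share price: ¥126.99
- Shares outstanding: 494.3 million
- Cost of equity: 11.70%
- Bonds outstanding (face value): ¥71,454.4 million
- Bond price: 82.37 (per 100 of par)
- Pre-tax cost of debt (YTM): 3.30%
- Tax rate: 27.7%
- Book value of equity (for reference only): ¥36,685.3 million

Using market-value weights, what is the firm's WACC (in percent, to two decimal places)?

7.19%

Market value of equity E = 126.99 × 494.3m = 62771.157m. Market value of debt D = 71454.4m × 82.37/100 = 58856.98928m.
Total capital V = 62771.157 + 58856.98928 = 121628.14628.
Equity: weight = 62771.157/121628.14628 = 0.5161; cost = 11.7%.
Bonds outstanding: weight = 58856.98928/121628.14628 = 0.4839; after-tax cost = 3.3% × (1 − 27.7%) = 2.3859%.
WACC = 0.5161 × 11.7000% + 0.4839 × 2.3859% = 7.1928%.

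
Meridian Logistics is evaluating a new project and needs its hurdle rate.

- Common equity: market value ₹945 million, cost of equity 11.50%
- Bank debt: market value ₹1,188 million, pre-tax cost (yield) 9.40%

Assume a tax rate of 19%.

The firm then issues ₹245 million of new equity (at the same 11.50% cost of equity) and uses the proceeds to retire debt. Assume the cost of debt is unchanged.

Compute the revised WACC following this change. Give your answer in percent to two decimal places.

9.78%

After the change:
Total capital V = 1190 + 943 = 2133.
Equity: weight = 1190/2133 = 0.5579; cost = 11.5%.
Bank debt: weight = 943/2133 = 0.4421; after-tax cost = 9.4% × (1 − 19%) = 7.6140%.
WACC = 0.5579 × 11.5000% + 0.4421 × 7.6140% = 9.7820%.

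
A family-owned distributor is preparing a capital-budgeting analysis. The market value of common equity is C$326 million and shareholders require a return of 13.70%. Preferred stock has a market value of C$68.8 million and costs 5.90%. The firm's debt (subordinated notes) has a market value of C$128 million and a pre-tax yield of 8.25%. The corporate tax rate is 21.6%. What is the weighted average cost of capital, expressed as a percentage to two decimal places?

Total capital V = 326 + 68.8 + 128 = 522.8.
Equity: weight = 326/522.8 = 0.6236; cost = 13.7%.
Preferred: weight = 68.8/522.8 = 0.1316; cost = 5.9%.
Subordinated notes: weight = 128/522.8 = 0.2448; after-tax cost = 8.25% × (1 − 21.6%) = 6.4680%.
WACC = 0.6236 × 13.7000% + 0.1316 × 5.9000% + 0.2448 × 6.4680% = 10.9029%.

10.90%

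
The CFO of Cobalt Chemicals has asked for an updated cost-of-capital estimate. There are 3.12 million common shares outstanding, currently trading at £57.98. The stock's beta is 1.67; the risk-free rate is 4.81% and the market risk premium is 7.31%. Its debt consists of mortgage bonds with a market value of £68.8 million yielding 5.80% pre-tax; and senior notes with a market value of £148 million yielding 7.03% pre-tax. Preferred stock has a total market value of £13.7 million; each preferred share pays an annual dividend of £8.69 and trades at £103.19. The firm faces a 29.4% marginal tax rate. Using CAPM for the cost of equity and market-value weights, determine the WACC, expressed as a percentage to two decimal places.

10.23%

Cost of equity via CAPM: Re = 4.81% + 1.67 × 7.31% = 17.0177%.
Cost of preferred: Rp = 8.69 / 103.19 = 8.4214%.
Market value of equity E = 57.98 × 3.12m = 180.8976m.
Total capital V = 180.8976 + 13.7 + 68.8 + 148 = 411.3976.
Equity: weight = 180.8976/411.3976 = 0.4397; cost = 17.0177%.
Preferred: weight = 13.7/411.3976 = 0.0333; cost = 8.4214%.
Mortgage bonds: weight = 68.8/411.3976 = 0.1672; after-tax cost = 5.8% × (1 − 29.4%) = 4.0948%.
Senior notes: weight = 148/411.3976 = 0.3597; after-tax cost = 7.03% × (1 − 29.4%) = 4.9632%.
WACC = 0.4397 × 17.0177% + 0.0333 × 8.4214% + 0.1672 × 4.0948% + 0.3597 × 4.9632% = 10.2337%.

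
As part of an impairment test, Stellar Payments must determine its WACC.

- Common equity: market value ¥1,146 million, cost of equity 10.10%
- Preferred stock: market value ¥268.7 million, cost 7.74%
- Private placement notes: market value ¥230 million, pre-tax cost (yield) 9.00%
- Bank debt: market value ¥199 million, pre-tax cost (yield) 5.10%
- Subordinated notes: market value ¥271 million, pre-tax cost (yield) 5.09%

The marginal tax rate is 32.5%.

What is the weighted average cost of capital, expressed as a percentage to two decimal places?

7.88%

Total capital V = 1146 + 268.7 + 230 + 199 + 271 = 2114.7.
Equity: weight = 1146/2114.7 = 0.5419; cost = 10.1%.
Preferred: weight = 268.7/2114.7 = 0.1271; cost = 7.74%.
Private placement notes: weight = 230/2114.7 = 0.1088; after-tax cost = 9% × (1 − 32.5%) = 6.0750%.
Bank debt: weight = 199/2114.7 = 0.0941; after-tax cost = 5.1% × (1 − 32.5%) = 3.4425%.
Subordinated notes: weight = 271/2114.7 = 0.1282; after-tax cost = 5.09% × (1 − 32.5%) = 3.4358%.
WACC = 0.5419 × 10.1000% + 0.1271 × 7.7400% + 0.1088 × 6.0750% + 0.0941 × 3.4425% + 0.1282 × 3.4358% = 7.8818%.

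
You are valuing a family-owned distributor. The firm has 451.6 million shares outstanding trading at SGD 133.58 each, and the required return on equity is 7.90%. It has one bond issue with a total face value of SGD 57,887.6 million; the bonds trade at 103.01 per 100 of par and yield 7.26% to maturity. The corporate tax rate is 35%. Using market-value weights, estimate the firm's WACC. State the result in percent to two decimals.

Market value of equity E = 133.58 × 451.6m = 60324.728m. Market value of debt D = 57887.6m × 103.01/100 = 59630.01676m.
Total capital V = 60324.728 + 59630.01676 = 119954.74476.
Equity: weight = 60324.728/119954.74476 = 0.5029; cost = 7.9%.
Bonds outstanding: weight = 59630.01676/119954.74476 = 0.4971; after-tax cost = 7.26% × (1 − 35%) = 4.7190%.
WACC = 0.5029 × 7.9000% + 0.4971 × 4.7190% = 6.3187%.

6.32%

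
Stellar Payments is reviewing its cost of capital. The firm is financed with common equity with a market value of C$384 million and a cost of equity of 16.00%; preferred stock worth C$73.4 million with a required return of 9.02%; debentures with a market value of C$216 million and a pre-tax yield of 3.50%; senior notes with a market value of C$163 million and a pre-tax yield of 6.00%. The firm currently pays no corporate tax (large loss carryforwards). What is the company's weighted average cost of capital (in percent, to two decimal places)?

10.21%

Total capital V = 384 + 73.4 + 216 + 163 = 836.4.
Equity: weight = 384/836.4 = 0.4591; cost = 16%.
Preferred: weight = 73.4/836.4 = 0.0878; cost = 9.02%.
Debentures: weight = 216/836.4 = 0.2582; after-tax cost = 3.5% × (1 − 0%) = 3.5000%.
Senior notes: weight = 163/836.4 = 0.1949; after-tax cost = 6% × (1 − 0%) = 6.0000%.
WACC = 0.4591 × 16.0000% + 0.0878 × 9.0200% + 0.2582 × 3.5000% + 0.1949 × 6.0000% = 10.2105%.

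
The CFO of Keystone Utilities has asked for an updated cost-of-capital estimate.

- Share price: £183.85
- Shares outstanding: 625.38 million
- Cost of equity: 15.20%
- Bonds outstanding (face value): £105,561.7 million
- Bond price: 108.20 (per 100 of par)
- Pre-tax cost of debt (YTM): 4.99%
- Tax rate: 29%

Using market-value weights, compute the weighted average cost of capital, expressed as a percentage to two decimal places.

9.39%

Market value of equity E = 183.85 × 625.38m = 114976.113m. Market value of debt D = 105561.7m × 108.2/100 = 114217.7594m.
Total capital V = 114976.113 + 114217.7594 = 229193.8724.
Equity: weight = 114976.113/229193.8724 = 0.5017; cost = 15.2%.
Bonds outstanding: weight = 114217.7594/229193.8724 = 0.4983; after-tax cost = 4.99% × (1 − 29%) = 3.5429%.
WACC = 0.5017 × 15.2000% + 0.4983 × 3.5429% = 9.3907%.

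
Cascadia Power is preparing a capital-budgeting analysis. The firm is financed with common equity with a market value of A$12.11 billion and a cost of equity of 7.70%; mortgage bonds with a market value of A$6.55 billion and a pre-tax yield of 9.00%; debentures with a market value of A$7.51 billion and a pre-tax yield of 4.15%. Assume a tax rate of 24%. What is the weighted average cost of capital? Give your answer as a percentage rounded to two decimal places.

6.18%

Total capital V = 12.11 + 6.55 + 7.51 = 26.17.
Equity: weight = 12.11/26.17 = 0.4627; cost = 7.7%.
Mortgage bonds: weight = 6.55/26.17 = 0.2503; after-tax cost = 9% × (1 − 24%) = 6.8400%.
Debentures: weight = 7.51/26.17 = 0.2870; after-tax cost = 4.15% × (1 − 24%) = 3.1540%.
WACC = 0.4627 × 7.7000% + 0.2503 × 6.8400% + 0.2870 × 3.1540% = 6.1802%.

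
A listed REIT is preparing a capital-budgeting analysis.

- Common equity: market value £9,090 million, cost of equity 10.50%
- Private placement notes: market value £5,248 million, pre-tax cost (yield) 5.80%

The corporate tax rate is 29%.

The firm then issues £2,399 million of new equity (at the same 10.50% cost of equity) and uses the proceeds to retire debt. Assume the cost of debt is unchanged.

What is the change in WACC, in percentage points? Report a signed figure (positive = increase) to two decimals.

Current WACC:
Total capital V = 9090 + 5248 = 14338.
Equity: weight = 9090/14338 = 0.6340; cost = 10.5%.
Private placement notes: weight = 5248/14338 = 0.3660; after-tax cost = 5.8% × (1 − 29%) = 4.1180%.
WACC = 0.6340 × 10.5000% + 0.3660 × 4.1180% = 8.1641%.
After the change:
Total capital V = 11489 + 2849 = 14338.
Equity: weight = 11489/14338 = 0.8013; cost = 10.5%.
Private placement notes: weight = 2849/14338 = 0.1987; after-tax cost = 5.8% × (1 − 29%) = 4.1180%.
WACC = 0.8013 × 10.5000% + 0.1987 × 4.1180% = 9.2319%.
Change in WACC = 9.2319% − 8.1641% = 1.0678 pp.

+1.07 pp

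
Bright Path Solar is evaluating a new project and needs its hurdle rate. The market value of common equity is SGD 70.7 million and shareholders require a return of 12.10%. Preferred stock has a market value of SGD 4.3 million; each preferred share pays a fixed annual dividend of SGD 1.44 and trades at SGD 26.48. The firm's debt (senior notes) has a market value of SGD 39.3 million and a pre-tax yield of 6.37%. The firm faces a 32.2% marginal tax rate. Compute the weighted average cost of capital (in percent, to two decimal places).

Cost of preferred: Rp = 1.44 / 26.48 = 5.4381%.
Total capital V = 70.7 + 4.3 + 39.3 = 114.3.
Equity: weight = 70.7/114.3 = 0.6185; cost = 12.1%.
Preferred: weight = 4.3/114.3 = 0.0376; cost = 5.4381%.
Senior notes: weight = 39.3/114.3 = 0.3438; after-tax cost = 6.37% × (1 − 32.2%) = 4.3189%.
WACC = 0.6185 × 12.1000% + 0.0376 × 5.4381% + 0.3438 × 4.3189% = 9.1740%.

9.17%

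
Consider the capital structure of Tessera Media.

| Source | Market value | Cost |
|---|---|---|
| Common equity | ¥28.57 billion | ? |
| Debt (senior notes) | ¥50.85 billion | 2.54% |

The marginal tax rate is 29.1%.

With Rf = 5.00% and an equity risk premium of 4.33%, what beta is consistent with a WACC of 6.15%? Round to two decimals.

2.05

Total capital V = 28.57 + 50.85 = 79.42.
Equity weight = 28.57/79.42 = 0.3597.
Senior notes weight = 50.85/79.42 = 0.6403.
Debt contribution = 0.6403 × 2.54% × (1 − 29.1%) = 1.1530%.
Required equity contribution = 6.15% − 1.1530% = 4.9970%  ⇒  Re = 13.8908%.
CAPM: 13.8908% = 5.0% + β × 4.33%  ⇒  β = 2.0533.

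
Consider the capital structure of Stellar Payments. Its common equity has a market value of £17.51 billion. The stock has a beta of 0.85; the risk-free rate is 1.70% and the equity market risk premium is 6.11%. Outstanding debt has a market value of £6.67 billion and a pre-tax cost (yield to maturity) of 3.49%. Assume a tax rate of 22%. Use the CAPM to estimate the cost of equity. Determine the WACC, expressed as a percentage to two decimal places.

5.74%

Cost of equity via CAPM: Re = 1.7% + 0.85 × 6.11% = 6.8935%.
Total capital V = 17.51 + 6.67 = 24.18.
Equity: weight = 17.51/24.18 = 0.7242; cost = 6.8935%.
Debt: weight = 6.67/24.18 = 0.2758; after-tax cost = 3.49% × (1 − 22%) = 2.7222%.
WACC = 0.7242 × 6.8935% + 0.2758 × 2.7222% = 5.7429%.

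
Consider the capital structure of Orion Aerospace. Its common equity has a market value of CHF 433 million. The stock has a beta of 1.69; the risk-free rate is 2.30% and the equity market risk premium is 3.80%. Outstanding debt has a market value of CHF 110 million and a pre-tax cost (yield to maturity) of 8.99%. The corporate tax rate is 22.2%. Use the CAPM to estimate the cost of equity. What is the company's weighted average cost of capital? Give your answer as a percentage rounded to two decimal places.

Cost of equity via CAPM: Re = 2.3% + 1.69 × 3.8% = 8.7220%.
Total capital V = 433 + 110 = 543.
Equity: weight = 433/543 = 0.7974; cost = 8.722%.
Debt: weight = 110/543 = 0.2026; after-tax cost = 8.99% × (1 − 22.2%) = 6.9942%.
WACC = 0.7974 × 8.7220% + 0.2026 × 6.9942% = 8.3720%.

8.37%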